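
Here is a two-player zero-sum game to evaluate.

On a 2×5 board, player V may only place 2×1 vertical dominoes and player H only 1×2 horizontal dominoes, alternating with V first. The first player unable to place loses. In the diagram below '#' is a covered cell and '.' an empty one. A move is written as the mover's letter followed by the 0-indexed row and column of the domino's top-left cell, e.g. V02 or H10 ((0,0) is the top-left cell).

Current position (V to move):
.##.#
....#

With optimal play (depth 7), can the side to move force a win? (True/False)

[.##.#/....#] V move#1: V00:-1/###.#/#...#*, V03:-1/.####/...##
[###.#/#...#] H move#2: H11:-1/###.#/###.#, H12:+1/###.#/#.###*
[###.#/#.###] end (terminal -1, V#3); searched .##.#/....# to 7

V winning at [.##.#/....#]: False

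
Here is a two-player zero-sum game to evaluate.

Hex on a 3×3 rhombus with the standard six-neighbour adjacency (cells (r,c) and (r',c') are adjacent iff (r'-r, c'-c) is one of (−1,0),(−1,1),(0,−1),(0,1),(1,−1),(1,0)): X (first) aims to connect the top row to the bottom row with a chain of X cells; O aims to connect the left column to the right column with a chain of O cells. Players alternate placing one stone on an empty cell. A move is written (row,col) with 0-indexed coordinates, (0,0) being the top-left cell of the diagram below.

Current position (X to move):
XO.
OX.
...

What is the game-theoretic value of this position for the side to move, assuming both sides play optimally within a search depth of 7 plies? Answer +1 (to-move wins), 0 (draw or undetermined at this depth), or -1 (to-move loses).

ply 1, X at XO./OX./... | (0,2)=+1→XOX/OX./...*; (1,2)=-1→XO./OXX/...; (2,0)=-1→XO./OX./X..; (2,1)=-1→XO./OX./.X.; (2,2)=-1→XO./OX./..X
ply 2, O at XOX/OX./... | (1,2)=-1→XOX/OXO/...*; (2,0)=-1→XOX/OX./O..; (2,1)=-1→XOX/OX./.O.; (2,2)=-1→XOX/OX./..O
ply 3, X at XOX/OXO/... | (2,0)=+1→XOX/OXO/X..*; (2,1)=+1→XOX/OXO/.X.; (2,2)=+1→XOX/OXO/..X
ply 4: XOX/OXO/X.. is terminal -1 (O); from XO./OX./... depth 7

value(XO./OX./..., X) = +1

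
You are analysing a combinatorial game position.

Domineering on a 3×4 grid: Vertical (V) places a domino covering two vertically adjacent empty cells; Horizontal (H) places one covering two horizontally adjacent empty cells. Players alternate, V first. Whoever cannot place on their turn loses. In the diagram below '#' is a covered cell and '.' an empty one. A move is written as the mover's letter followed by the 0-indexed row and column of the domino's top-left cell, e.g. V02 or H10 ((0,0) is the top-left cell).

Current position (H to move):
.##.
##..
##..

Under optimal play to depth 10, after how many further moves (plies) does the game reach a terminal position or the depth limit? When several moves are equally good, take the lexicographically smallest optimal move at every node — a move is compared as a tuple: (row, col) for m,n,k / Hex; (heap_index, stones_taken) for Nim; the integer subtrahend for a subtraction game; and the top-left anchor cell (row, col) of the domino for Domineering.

ply 1, H at .##./##../##.. | H12=+1→.##./####/##..*; H22=-1→.##./##../####
ply 2: .##./####/##.. is terminal -1 (V); from .##./##../##.. depth 10

PV length from [.##./##../##..]: 1 ply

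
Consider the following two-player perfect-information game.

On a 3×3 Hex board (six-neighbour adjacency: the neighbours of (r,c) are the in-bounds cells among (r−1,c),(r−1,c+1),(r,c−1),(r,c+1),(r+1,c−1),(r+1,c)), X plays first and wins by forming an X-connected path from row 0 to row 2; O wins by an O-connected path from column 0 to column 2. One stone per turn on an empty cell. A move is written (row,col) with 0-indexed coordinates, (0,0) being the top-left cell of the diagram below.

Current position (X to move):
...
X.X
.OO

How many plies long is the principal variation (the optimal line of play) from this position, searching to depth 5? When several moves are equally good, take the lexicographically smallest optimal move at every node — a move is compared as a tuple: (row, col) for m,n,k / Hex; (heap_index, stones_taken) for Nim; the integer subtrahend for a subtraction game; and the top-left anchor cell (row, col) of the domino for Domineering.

PV length from [.../X.X/.OO]: 3 plies

ply 1, X at .../X.X/.OO | (0,0)=-1→X../X.X/.OO; (0,1)=-1→.X./X.X/.OO; (0,2)=-1→..X/X.X/.OO; (1,1)=-1→.../XXX/.OO; (2,0)=+1→.../X.X/XOO*
ply 2, O at .../X.X/XOO | (0,0)=-1→O../X.X/XOO*; (0,1)=-1→.O./X.X/XOO; (0,2)=-1→..O/X.X/XOO; (1,1)=-1→.../XOX/XOO
ply 3, X at O../X.X/XOO | (0,1)=+1→OX./X.X/XOO*; (0,2)=+1→O.X/X.X/XOO; (1,1)=+1→O../XXX/XOO
ply 4: OX./X.X/XOO is terminal -1 (O); from .../X.X/.OO depth 5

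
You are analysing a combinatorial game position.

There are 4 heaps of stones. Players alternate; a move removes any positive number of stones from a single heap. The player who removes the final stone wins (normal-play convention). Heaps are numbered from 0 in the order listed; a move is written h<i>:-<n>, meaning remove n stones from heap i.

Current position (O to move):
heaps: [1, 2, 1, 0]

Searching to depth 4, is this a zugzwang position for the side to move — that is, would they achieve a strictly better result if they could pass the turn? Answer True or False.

zugzwang((1,2,1,0), O) = False

p1 O@[(1,2,1,0)]: h0:-1[(0,2,1,0)]-1 h1:-1[(1,1,1,0)]-1 h1:-2[(1,0,1,0)]+1* h2:-1[(1,2,0,0)]-1
p2 X@[(1,0,1,0)]: h0:-1[(0,0,1,0)]-1* h2:-1[(1,0,0,0)]-1
p3 O@[(0,0,1,0)]: h2:-1[(0,0,0,0)]+1*
p4 X@[(0,0,0,0)] terminal -1; root [(1,2,1,0)] d4
pass branch (X moves first from the same position):
  | p1 X@[(1,2,1,0)]: h0:-1[(0,2,1,0)]-1 h1:-1[(1,1,1,0)]-1 h1:-2[(1,0,1,0)]+1* h2:-1[(1,2,0,0)]-1
  | p2 O@[(1,0,1,0)]: h0:-1[(0,0,1,0)]-1* h2:-1[(1,0,0,0)]-1
  | p3 X@[(0,0,1,0)]: h2:-1[(0,0,0,0)]+1*
  | p4 O@[(0,0,0,0)] terminal -1; root [(1,2,1,0)] d4
O moving scores +1; O passing scores -1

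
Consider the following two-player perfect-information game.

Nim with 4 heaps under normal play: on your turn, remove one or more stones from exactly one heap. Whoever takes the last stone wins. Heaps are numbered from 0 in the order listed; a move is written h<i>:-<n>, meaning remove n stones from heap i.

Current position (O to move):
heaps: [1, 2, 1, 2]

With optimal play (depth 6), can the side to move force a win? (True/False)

p1 O@[(1,2,1,2)]: h0:-1[(0,2,1,2)]-1* h1:-1[(1,1,1,2)]-1 h1:-2[(1,0,1,2)]-1 h2:-1[(1,2,0,2)]-1 h3:-1[(1,2,1,1)]-1 h3:-2[(1,2,1,0)]-1
p2 X@[(0,2,1,2)]: h1:-1[(0,1,1,2)]-1 h1:-2[(0,0,1,2)]-1 h2:-1[(0,2,0,2)]+1* h3:-1[(0,2,1,1)]-1 h3:-2[(0,2,1,0)]-1
p3 O@[(0,2,0,2)]: h1:-1[(0,1,0,2)]-1* h1:-2[(0,0,0,2)]-1 h3:-1[(0,2,0,1)]-1 h3:-2[(0,2,0,0)]-1
p4 X@[(0,1,0,2)]: h1:-1[(0,0,0,2)]-1 h3:-1[(0,1,0,1)]+1* h3:-2[(0,1,0,0)]-1
p5 O@[(0,1,0,1)]: h1:-1[(0,0,0,1)]-1* h3:-1[(0,1,0,0)]-1
p6 X@[(0,0,0,1)]: h3:-1[(0,0,0,0)]+1*
p7 O@[(0,0,0,0)] terminal -1; root [(1,2,1,2)] d6

O winning at [(1,2,1,2)]: False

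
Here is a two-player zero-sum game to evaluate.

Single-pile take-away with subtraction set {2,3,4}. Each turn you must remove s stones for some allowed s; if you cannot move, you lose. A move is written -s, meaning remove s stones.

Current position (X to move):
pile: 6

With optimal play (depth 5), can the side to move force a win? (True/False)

X winning at [6]: False

p1 X@[6]: -2[4]-1* -3[3]-1 -4[2]-1
p2 O@[4]: -2[2]-1 -3[1]+1* -4[0]+1
p3 X@[1] terminal -1; root [6] d5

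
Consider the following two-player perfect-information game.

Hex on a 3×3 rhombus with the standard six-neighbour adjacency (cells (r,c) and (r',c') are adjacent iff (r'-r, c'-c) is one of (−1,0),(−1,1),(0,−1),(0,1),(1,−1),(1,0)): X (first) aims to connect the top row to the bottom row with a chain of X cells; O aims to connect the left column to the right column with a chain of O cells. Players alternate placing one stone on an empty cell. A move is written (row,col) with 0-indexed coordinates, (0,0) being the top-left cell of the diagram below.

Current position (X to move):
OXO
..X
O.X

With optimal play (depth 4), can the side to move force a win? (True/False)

ply 1, X at OXO/..X/O.X | (1,0)=-1→OXO/X.X/O.X; (1,1)=+1→OXO/.XX/O.X*; (2,1)=-1→OXO/..X/OXX
ply 2: OXO/.XX/O.X is terminal -1 (O); from OXO/..X/O.X depth 4

X winning at [OXO/..X/O.X]: True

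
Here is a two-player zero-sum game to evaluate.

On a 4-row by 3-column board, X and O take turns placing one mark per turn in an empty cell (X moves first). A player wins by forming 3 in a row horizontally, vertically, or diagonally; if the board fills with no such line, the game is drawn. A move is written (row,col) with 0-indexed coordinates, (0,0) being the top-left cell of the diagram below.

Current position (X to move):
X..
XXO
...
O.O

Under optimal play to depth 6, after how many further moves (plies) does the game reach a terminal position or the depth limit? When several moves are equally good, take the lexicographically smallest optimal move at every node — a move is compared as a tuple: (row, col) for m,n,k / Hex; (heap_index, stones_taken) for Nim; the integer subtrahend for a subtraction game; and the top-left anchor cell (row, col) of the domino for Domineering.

PV length from [X../XXO/.../O.O]: 1 ply

ply 1, X at X../XXO/.../O.O | (0,1)=-1→XX./XXO/.../O.O; (0,2)=-1→X.X/XXO/.../O.O; (2,0)=+1→X../XXO/X../O.O*; (2,1)=-1→X../XXO/.X./O.O; (2,2)=+1→X../XXO/..X/O.O; (3,1)=-1→X../XXO/.../OXO
ply 2: X../XXO/X../O.O is terminal -1 (O); from X../XXO/.../O.O depth 6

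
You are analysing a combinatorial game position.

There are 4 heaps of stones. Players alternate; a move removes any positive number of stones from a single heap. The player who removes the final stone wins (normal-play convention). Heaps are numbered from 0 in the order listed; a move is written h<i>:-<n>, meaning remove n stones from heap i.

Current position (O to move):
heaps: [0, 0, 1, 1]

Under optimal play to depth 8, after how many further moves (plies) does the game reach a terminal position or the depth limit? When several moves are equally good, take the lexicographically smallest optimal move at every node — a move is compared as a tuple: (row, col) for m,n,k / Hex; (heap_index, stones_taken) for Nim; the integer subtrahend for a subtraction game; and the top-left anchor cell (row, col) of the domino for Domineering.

PV length from [(0,0,1,1)]: 2 plies

p1 O@[(0,0,1,1)]: h2:-1[(0,0,0,1)]-1* h3:-1[(0,0,1,0)]-1
p2 X@[(0,0,0,1)]: h3:-1[(0,0,0,0)]+1*
p3 O@[(0,0,0,0)] terminal -1; root [(0,0,1,1)] d8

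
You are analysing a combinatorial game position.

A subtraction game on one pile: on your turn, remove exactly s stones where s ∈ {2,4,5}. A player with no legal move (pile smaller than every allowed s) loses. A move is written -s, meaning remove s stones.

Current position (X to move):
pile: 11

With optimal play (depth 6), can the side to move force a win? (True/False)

p1 X@[11]: -2[9]-1 -4[7]+1* -5[6]-1
p2 O@[7]: -2[5]-1* -4[3]-1 -5[2]-1
p3 X@[5]: -2[3]-1 -4[1]+1* -5[0]+1
p4 O@[1] terminal -1; root [11] d6

X winning at [11]: True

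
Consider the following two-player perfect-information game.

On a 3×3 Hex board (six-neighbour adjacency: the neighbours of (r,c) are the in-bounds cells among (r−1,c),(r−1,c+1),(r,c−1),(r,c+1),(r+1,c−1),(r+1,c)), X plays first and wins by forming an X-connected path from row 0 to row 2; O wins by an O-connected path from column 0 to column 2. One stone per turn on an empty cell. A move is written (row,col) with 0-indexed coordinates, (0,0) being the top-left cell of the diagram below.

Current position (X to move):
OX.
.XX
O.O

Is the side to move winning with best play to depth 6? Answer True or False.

X winning at [OX./.XX/O.O]: True

[OX./.XX/O.O] X move#1: (0,2):-1/OXX/.XX/O.O, (1,0):-1/OX./XXX/O.O, (2,1):+1/OX./.XX/OXO*
[OX./.XX/OXO] end (terminal -1, O#2); searched OX./.XX/O.O to 6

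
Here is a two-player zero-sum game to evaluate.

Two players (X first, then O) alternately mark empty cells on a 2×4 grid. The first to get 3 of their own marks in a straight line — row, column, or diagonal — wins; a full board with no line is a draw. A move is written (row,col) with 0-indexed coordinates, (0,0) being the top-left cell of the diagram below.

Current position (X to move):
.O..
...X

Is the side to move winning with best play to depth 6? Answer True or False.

[.O../...X] X move#1: (0,0):+0/XO../...X*, (0,2):+0/.OX./...X, (0,3):+0/.O.X/...X, (1,0):-1/.O../X..X, (1,1):+0/.O../.X.X, (1,2):+0/.O../..XX
[XO../...X] O move#2: (0,2):+0/XOO./...X*, (0,3):+0/XO.O/...X, (1,0):+0/XO../O..X, (1,1):+0/XO../.O.X, (1,2):+0/XO../..OX
[XOO./...X] X move#3: (0,3):+0/XOOX/...X*, (1,0):-1/XOO./X..X, (1,1):-1/XOO./.X.X, (1,2):-1/XOO./..XX
[XOOX/...X] O move#4: (1,0):+0/XOOX/O..X*, (1,1):+0/XOOX/.O.X, (1,2):+0/XOOX/..OX
[XOOX/O..X] X move#5: (1,1):+0/XOOX/OX.X*, (1,2):+0/XOOX/O.XX
[XOOX/OX.X] O move#6: (1,2):+0/XOOX/OXOX*
[XOOX/OXOX] end (terminal +0, X#7); searched .O../...X to 6

X winning at [.O../...X]: False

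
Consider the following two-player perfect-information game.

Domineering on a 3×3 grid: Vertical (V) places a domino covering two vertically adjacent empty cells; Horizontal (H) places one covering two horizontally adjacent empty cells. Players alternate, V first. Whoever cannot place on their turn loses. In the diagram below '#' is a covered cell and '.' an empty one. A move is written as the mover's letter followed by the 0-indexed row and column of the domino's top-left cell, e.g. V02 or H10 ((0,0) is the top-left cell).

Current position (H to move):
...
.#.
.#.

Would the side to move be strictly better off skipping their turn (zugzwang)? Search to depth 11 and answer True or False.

zugzwang(.../.#./.#., H) = False

[.../.#./.#.] H move#1: H00:-1/##./.#./.#.*, H01:-1/.##/.#./.#.
[##./.#./.#.] V move#2: V02:+1/###/.##/.#.*, V10:+1/##./##./##., V12:+1/##./.##/.##
[###/.##/.#.] end (terminal -1, H#3); searched .../.#./.#. to 11
suppose H passes — search the same position with V to move:
pass> [.../.#./.#.] V move#1: V00:+1/#../##./.#.*, V02:+1/..#/.##/.#., V10:+1/.../##./##., V12:+1/.../.##/.##
pass> [#../##./.#.] H move#2: H01:-1/###/##./.#.*
pass> [###/##./.#.] V move#3: V12:+1/###/###/.##*
pass> [###/###/.##] end (terminal -1, H#4); searched .../.#./.#. to 11
for H: play -1, pass -1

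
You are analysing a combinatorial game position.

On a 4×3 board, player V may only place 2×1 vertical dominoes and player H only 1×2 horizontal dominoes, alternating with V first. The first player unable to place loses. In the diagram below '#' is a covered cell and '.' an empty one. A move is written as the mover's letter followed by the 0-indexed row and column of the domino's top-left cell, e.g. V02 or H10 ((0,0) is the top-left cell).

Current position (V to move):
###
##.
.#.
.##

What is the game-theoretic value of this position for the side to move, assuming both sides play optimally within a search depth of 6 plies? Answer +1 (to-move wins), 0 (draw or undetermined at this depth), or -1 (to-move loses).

value(###/##./.#./.##, V) = +1

p1 V@[###/##./.#./.##]: V12[###/###/.##/.##]+1* V20[###/##./##./###]+1
p2 H@[###/###/.##/.##] terminal -1; root [###/##./.#./.##] d6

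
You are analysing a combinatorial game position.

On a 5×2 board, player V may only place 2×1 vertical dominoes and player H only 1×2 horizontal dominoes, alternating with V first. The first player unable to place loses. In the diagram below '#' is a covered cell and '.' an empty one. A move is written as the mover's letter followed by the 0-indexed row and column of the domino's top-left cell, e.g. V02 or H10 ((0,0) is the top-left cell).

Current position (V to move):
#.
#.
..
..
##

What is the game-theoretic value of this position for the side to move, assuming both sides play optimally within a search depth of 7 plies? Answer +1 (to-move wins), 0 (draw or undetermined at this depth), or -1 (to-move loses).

value(#./#./../../##, V) = +1

[#./#./../../##] V move#1: V01:-1/##/##/../../##, V11:-1/#./##/.#/../##, V20:+1/#./#./#./#./##*, V21:+1/#./#./.#/.#/##
[#./#./#./#./##] end (terminal -1, H#2); searched #./#./../../## to 7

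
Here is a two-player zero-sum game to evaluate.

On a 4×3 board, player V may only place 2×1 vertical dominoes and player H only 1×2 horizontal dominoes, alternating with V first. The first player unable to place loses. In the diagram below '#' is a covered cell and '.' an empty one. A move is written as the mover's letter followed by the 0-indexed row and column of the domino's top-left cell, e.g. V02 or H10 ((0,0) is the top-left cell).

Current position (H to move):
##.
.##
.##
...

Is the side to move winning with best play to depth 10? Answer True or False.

ply 1, H at ##./.##/.##/... | H30=-1→##./.##/.##/##.*; H31=-1→##./.##/.##/.##
ply 2, V at ##./.##/.##/##. | V10=+1→##./###/###/##.*
ply 3: ##./###/###/##. is terminal -1 (H); from ##./.##/.##/... depth 10

H winning at [##./.##/.##/...]: False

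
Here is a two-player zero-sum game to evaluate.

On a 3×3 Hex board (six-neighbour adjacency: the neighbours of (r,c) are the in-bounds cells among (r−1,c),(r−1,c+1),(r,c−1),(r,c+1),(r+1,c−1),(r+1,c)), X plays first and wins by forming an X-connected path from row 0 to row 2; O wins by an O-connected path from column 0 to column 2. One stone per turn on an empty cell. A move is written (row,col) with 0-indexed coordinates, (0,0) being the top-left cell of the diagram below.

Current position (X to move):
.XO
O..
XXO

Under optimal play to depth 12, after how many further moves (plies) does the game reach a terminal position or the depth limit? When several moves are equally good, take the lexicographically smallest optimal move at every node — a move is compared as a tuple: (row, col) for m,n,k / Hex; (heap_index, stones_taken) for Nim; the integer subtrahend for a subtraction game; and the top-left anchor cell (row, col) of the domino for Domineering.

PV length from [.XO/O../XXO]: 1 ply

[.XO/O../XXO] X move#1: (0,0):-1/XXO/O../XXO, (1,1):+1/.XO/OX./XXO*, (1,2):-1/.XO/O.X/XXO
[.XO/OX./XXO] end (terminal -1, O#2); searched .XO/O../XXO to 12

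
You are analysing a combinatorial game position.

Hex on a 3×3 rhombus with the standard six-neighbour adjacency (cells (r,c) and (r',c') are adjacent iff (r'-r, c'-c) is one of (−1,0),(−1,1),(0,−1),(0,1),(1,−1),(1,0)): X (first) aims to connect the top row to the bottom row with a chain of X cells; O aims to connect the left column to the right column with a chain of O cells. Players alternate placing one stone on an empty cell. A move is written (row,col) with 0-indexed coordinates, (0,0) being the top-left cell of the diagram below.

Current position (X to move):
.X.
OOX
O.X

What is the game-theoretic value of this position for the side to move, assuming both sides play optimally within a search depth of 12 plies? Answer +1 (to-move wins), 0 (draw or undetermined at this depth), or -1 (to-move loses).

value(.X./OOX/O.X, X) = +1

ply 1, X at .X./OOX/O.X | (0,0)=-1→XX./OOX/O.X; (0,2)=+1→.XX/OOX/O.X*; (2,1)=-1→.X./OOX/OXX
ply 2: .XX/OOX/O.X is terminal -1 (O); from .X./OOX/O.X depth 12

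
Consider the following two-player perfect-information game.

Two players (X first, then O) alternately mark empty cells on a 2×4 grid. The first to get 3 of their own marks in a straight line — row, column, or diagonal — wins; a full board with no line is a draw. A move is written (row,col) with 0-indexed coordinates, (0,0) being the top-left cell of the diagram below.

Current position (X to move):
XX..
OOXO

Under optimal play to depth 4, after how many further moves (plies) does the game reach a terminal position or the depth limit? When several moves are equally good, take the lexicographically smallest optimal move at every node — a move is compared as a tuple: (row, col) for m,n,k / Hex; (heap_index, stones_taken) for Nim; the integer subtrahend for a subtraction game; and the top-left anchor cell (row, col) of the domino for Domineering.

p1 X@[XX../OOXO]: (0,2)[XXX./OOXO]+1* (0,3)[XX.X/OOXO]+0
p2 O@[XXX./OOXO] terminal -1; root [XX../OOXO] d4

PV length from [XX../OOXO]: 1 ply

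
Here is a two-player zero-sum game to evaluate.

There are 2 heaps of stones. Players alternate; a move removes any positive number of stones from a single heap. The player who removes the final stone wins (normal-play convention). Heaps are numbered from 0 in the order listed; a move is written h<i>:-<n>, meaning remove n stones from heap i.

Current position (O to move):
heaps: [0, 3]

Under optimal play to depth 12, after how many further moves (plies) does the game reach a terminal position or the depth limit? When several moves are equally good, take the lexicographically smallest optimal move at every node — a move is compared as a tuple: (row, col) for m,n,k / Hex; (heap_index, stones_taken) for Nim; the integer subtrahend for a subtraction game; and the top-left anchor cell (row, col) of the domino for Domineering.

ply 1, O at (0,3) | h1:-1=-1→(0,2); h1:-2=-1→(0,1); h1:-3=+1→(0,0)*
ply 2: (0,0) is terminal -1 (X); from (0,3) depth 12

PV length from [(0,3)]: 1 ply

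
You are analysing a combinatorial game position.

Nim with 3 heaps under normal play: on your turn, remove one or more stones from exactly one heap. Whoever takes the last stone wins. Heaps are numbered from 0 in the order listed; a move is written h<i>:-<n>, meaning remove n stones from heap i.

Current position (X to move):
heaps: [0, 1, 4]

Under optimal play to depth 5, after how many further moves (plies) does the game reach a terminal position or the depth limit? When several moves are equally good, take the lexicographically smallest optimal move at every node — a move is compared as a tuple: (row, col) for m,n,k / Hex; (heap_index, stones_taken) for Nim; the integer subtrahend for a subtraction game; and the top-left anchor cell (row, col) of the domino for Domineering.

p1 X@[(0,1,4)]: h1:-1[(0,0,4)]-1 h2:-1[(0,1,3)]-1 h2:-2[(0,1,2)]-1 h2:-3[(0,1,1)]+1* h2:-4[(0,1,0)]-1
p2 O@[(0,1,1)]: h1:-1[(0,0,1)]-1* h2:-1[(0,1,0)]-1
p3 X@[(0,0,1)]: h2:-1[(0,0,0)]+1*
p4 O@[(0,0,0)] terminal -1; root [(0,1,4)] d5

PV length from [(0,1,4)]: 3 plies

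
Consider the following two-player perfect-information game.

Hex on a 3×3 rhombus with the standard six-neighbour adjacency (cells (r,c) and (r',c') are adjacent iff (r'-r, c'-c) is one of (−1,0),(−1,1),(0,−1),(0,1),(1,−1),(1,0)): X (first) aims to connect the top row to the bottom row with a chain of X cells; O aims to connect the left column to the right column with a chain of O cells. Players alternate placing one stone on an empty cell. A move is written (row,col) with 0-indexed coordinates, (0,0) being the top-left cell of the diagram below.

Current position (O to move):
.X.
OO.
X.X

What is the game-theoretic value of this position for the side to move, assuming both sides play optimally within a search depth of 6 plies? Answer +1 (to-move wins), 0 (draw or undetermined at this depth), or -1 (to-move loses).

value(.X./OO./X.X, O) = +1

ply 1, O at .X./OO./X.X | (0,0)=+1→OX./OO./X.X*; (0,2)=+1→.XO/OO./X.X; (1,2)=+1→.X./OOO/X.X; (2,1)=+1→.X./OO./XOX
ply 2, X at OX./OO./X.X | (0,2)=-1→OXX/OO./X.X*; (1,2)=-1→OX./OOX/X.X; (2,1)=-1→OX./OO./XXX
ply 3, O at OXX/OO./X.X | (1,2)=+1→OXX/OOO/X.X*; (2,1)=-1→OXX/OO./XOX
ply 4: OXX/OOO/X.X is terminal -1 (X); from .X./OO./X.X depth 6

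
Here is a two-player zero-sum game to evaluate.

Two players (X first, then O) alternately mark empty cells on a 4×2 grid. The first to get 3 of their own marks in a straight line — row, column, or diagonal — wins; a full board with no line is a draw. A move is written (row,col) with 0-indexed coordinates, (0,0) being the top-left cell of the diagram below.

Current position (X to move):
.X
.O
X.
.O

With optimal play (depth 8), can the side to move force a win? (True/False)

X winning at [.X/.O/X./.O]: False

[.X/.O/X./.O] X move#1: (0,0):-1/XX/.O/X./.O, (1,0):-1/.X/XO/X./.O, (2,1):+0/.X/.O/XX/.O*, (3,0):-1/.X/.O/X./XO
[.X/.O/XX/.O] O move#2: (0,0):+0/OX/.O/XX/.O*, (1,0):+0/.X/OO/XX/.O, (3,0):+0/.X/.O/XX/OO
[OX/.O/XX/.O] X move#3: (1,0):+0/OX/XO/XX/.O*, (3,0):+0/OX/.O/XX/XO
[OX/XO/XX/.O] O move#4: (3,0):+0/OX/XO/XX/OO*
[OX/XO/XX/OO] end (terminal +0, X#5); searched .X/.O/X./.O to 8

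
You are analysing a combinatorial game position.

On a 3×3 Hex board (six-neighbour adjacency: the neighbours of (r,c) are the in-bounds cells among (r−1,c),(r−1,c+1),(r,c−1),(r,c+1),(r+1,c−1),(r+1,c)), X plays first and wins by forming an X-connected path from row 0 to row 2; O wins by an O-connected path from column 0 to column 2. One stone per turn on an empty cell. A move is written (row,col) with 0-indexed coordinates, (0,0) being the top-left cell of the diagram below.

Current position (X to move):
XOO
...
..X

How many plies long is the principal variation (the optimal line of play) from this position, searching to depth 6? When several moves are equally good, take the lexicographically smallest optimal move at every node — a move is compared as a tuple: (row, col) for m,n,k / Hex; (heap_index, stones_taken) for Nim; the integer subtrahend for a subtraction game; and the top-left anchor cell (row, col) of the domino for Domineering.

PV length from [XOO/.../..X]: 3 plies

p1 X@[XOO/.../..X]: (1,0)[XOO/X../..X]+1* (1,1)[XOO/.X./..X]-1 (1,2)[XOO/..X/..X]-1 (2,0)[XOO/.../X.X]-1 (2,1)[XOO/.../.XX]-1
p2 O@[XOO/X../..X]: (1,1)[XOO/XO./..X]-1* (1,2)[XOO/X.O/..X]-1 (2,0)[XOO/X../O.X]-1 (2,1)[XOO/X../.OX]-1
p3 X@[XOO/XO./..X]: (1,2)[XOO/XOX/..X]-1 (2,0)[XOO/XO./X.X]+1* (2,1)[XOO/XO./.XX]-1
p4 O@[XOO/XO./X.X] terminal -1; root [XOO/.../..X] d6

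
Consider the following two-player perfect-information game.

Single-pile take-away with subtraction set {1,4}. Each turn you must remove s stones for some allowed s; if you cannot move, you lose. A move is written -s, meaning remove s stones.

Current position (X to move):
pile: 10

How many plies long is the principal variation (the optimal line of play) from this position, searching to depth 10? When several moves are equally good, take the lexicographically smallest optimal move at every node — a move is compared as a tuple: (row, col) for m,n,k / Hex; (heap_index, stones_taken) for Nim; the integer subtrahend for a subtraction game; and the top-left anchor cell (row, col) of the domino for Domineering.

PV length from [10]: 4 plies

ply 1, X at 10 | -1=-1→9*; -4=-1→6
ply 2, O at 9 | -1=-1→8; -4=+1→5*
ply 3, X at 5 | -1=-1→4*; -4=-1→1
ply 4, O at 4 | -1=-1→3; -4=+1→0*
ply 5: 0 is terminal -1 (X); from 10 depth 10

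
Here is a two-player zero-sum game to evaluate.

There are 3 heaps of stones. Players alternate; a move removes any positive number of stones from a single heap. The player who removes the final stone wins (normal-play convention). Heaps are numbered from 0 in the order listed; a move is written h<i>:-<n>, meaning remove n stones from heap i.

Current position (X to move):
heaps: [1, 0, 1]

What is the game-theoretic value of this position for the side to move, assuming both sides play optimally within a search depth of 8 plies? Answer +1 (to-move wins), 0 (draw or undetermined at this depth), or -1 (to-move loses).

value((1,0,1), X) = -1

p1 X@[(1,0,1)]: h0:-1[(0,0,1)]-1* h2:-1[(1,0,0)]-1
p2 O@[(0,0,1)]: h2:-1[(0,0,0)]+1*
p3 X@[(0,0,0)] terminal -1; root [(1,0,1)] d8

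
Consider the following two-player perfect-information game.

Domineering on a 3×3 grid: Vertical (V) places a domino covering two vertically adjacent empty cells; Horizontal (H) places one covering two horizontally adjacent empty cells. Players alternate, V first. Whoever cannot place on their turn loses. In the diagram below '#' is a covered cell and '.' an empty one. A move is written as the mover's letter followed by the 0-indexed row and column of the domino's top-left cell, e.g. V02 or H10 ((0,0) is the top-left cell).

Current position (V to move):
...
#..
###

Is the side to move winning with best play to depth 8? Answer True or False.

V winning at [.../#../###]: True

ply 1, V at .../#../### | V01=+1→.#./##./###*; V02=-1→..#/#.#/###
ply 2: .#./##./### is terminal -1 (H); from .../#../### depth 8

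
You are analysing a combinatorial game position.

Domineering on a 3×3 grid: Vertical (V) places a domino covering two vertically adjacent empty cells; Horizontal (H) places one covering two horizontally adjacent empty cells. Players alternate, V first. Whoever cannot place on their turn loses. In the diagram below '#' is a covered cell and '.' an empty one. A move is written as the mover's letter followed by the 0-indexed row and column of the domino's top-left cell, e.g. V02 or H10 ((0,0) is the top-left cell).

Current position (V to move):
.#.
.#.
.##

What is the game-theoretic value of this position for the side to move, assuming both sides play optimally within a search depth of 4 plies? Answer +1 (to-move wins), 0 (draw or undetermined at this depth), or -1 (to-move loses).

[.#./.#./.##] V move#1: V00:+1/##./##./.##*, V02:+1/.##/.##/.##, V10:+1/.#./##./###
[##./##./.##] end (terminal -1, H#2); searched .#./.#./.## to 4

value(.#./.#./.##, V) = +1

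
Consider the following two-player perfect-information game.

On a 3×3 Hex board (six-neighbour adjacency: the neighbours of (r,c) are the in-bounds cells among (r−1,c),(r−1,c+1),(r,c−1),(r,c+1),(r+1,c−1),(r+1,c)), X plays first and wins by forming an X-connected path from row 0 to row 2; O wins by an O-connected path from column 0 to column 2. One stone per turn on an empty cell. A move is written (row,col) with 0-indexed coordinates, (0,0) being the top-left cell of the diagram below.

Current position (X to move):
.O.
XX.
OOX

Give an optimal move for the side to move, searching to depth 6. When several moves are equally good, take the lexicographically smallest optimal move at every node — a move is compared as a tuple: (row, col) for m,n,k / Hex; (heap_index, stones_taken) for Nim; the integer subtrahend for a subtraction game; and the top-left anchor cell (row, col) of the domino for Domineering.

X's best at [.O./XX./OOX]: (1,2)

p1 X@[.O./XX./OOX]: (0,0)[XO./XX./OOX]-1 (0,2)[.OX/XX./OOX]-1 (1,2)[.O./XXX/OOX]+1*
p2 O@[.O./XXX/OOX]: (0,0)[OO./XXX/OOX]-1* (0,2)[.OO/XXX/OOX]-1
p3 X@[OO./XXX/OOX]: (0,2)[OOX/XXX/OOX]+1*
p4 O@[OOX/XXX/OOX] terminal -1; root [.O./XX./OOX] d6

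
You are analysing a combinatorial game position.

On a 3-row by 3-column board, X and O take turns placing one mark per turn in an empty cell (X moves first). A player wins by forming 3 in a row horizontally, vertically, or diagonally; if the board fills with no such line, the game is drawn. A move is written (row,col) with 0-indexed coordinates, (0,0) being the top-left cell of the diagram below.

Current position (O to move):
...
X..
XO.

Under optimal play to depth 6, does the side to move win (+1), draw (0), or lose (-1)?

p1 O@[.../X../XO.]: (0,0)[O../X../XO.]-1* (0,1)[.O./X../XO.]-1 (0,2)[..O/X../XO.]-1 (1,1)[.../XO./XO.]-1 (1,2)[.../X.O/XO.]-1 (2,2)[.../X../XOO]-1
p2 X@[O../X../XO.]: (0,1)[OX./X../XO.]+0 (0,2)[O.X/X../XO.]-1 (1,1)[O../XX./XO.]+1* (1,2)[O../X.X/XO.]-1 (2,2)[O../X../XOX]-1
p3 O@[O../XX./XO.]: (0,1)[OO./XX./XO.]-1* (0,2)[O.O/XX./XO.]-1 (1,2)[O../XXO/XO.]-1 (2,2)[O../XX./XOO]-1
p4 X@[OO./XX./XO.]: (0,2)[OOX/XX./XO.]+1* (1,2)[OO./XXX/XO.]+1 (2,2)[OO./XX./XOX]-1
p5 O@[OOX/XX./XO.] terminal -1; root [.../X../XO.] d6

value(.../X../XO., O) = -1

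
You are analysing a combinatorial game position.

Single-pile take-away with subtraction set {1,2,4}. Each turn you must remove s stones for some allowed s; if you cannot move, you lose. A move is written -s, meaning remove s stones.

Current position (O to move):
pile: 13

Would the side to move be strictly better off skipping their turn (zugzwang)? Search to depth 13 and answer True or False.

ply 1, O at 13 | -1=+1→12*; -2=-1→11; -4=+1→9
ply 2, X at 12 | -1=-1→11*; -2=-1→10; -4=-1→8
ply 3, O at 11 | -1=-1→10; -2=+1→9*; -4=-1→7
ply 4, X at 9 | -1=-1→8*; -2=-1→7; -4=-1→5
ply 5, O at 8 | -1=-1→7; -2=+1→6*; -4=-1→4
ply 6, X at 6 | -1=-1→5*; -2=-1→4; -4=-1→2
ply 7, O at 5 | -1=-1→4; -2=+1→3*; -4=-1→1
ply 8, X at 3 | -1=-1→2*; -2=-1→1
ply 9, O at 2 | -1=-1→1; -2=+1→0*
ply 10: 0 is terminal -1 (X); from 13 depth 13
if O skipped the turn, X would face:
~ ply 1, X at 13 | -1=+1→12*; -2=-1→11; -4=+1→9
~ ply 2, O at 12 | -1=-1→11*; -2=-1→10; -4=-1→8
~ ply 3, X at 11 | -1=-1→10; -2=+1→9*; -4=-1→7
~ ply 4, O at 9 | -1=-1→8*; -2=-1→7; -4=-1→5
~ ply 5, X at 8 | -1=-1→7; -2=+1→6*; -4=-1→4
~ ply 6, O at 6 | -1=-1→5*; -2=-1→4; -4=-1→2
~ ply 7, X at 5 | -1=-1→4; -2=+1→3*; -4=-1→1
~ ply 8, O at 3 | -1=-1→2*; -2=-1→1
~ ply 9, X at 2 | -1=-1→1; -2=+1→0*
~ ply 10: 0 is terminal -1 (O); from 13 depth 13
compare (O): move=+1 vs pass=-1

zugzwang(13, O) = False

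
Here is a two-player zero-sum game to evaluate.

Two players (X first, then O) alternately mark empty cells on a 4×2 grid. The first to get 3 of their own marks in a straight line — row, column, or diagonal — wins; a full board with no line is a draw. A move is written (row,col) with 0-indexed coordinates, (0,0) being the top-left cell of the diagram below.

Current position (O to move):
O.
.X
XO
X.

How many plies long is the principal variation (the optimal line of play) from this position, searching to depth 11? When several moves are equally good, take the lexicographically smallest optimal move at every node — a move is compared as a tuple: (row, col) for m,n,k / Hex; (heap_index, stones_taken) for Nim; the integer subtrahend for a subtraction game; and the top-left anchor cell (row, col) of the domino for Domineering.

[O./.X/XO/X.] O move#1: (0,1):-1/OO/.X/XO/X., (1,0):+0/O./OX/XO/X.*, (3,1):-1/O./.X/XO/XO
[O./OX/XO/X.] X move#2: (0,1):+0/OX/OX/XO/X.*, (3,1):+0/O./OX/XO/XX
[OX/OX/XO/X.] O move#3: (3,1):+0/OX/OX/XO/XO*
[OX/OX/XO/XO] end (terminal +0, X#4); searched O./.X/XO/X. to 11

PV length from [O./.X/XO/X.]: 3 plies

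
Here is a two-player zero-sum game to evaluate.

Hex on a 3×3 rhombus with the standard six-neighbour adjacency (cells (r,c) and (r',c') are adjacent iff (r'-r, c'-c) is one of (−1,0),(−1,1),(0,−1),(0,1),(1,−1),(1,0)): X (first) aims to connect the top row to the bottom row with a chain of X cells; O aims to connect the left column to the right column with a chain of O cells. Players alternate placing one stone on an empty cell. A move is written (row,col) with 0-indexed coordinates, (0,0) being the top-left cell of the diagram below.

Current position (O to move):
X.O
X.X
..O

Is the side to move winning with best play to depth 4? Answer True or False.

p1 O@[X.O/X.X/..O]: (0,1)[XOO/X.X/..O]-1 (1,1)[X.O/XOX/..O]-1 (2,0)[X.O/X.X/O.O]+1* (2,1)[X.O/X.X/.OO]-1
p2 X@[X.O/X.X/O.O]: (0,1)[XXO/X.X/O.O]-1* (1,1)[X.O/XXX/O.O]-1 (2,1)[X.O/X.X/OXO]-1
p3 O@[XXO/X.X/O.O]: (1,1)[XXO/XOX/O.O]+1* (2,1)[XXO/X.X/OOO]+1
p4 X@[XXO/XOX/O.O] terminal -1; root [X.O/X.X/..O] d4

O winning at [X.O/X.X/..O]: True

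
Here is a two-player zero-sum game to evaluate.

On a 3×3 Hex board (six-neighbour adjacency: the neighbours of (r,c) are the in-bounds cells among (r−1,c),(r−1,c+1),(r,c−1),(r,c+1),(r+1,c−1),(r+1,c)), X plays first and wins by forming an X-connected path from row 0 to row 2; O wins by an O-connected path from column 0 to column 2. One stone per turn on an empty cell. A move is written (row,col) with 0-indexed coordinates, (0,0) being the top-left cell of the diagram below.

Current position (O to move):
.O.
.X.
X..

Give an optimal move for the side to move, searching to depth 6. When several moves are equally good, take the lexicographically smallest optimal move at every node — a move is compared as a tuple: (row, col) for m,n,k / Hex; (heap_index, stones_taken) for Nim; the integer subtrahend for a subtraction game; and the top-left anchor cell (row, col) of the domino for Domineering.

p1 O@[.O./.X./X..]: (0,0)[OO./.X./X..]-1 (0,2)[.OO/.X./X..]+1* (1,0)[.O./OX./X..]-1 (1,2)[.O./.XO/X..]-1 (2,1)[.O./.X./XO.]-1 (2,2)[.O./.X./X.O]-1
p2 X@[.OO/.X./X..]: (0,0)[XOO/.X./X..]-1* (1,0)[.OO/XX./X..]-1 (1,2)[.OO/.XX/X..]-1 (2,1)[.OO/.X./XX.]-1 (2,2)[.OO/.X./X.X]-1
p3 O@[XOO/.X./X..]: (1,0)[XOO/OX./X..]+1* (1,2)[XOO/.XO/X..]-1 (2,1)[XOO/.X./XO.]-1 (2,2)[XOO/.X./X.O]-1
p4 X@[XOO/OX./X..] terminal -1; root [.O./.X./X..] d6

O's best at [.O./.X./X..]: (0,2)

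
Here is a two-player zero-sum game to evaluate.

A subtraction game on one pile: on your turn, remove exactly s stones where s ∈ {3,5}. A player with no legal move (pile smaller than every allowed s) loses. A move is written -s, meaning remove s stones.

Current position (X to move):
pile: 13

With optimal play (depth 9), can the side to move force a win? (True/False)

X winning at [13]: True

ply 1, X at 13 | -3=+1→10*; -5=+1→8
ply 2, O at 10 | -3=-1→7*; -5=-1→5
ply 3, X at 7 | -3=-1→4; -5=+1→2*
ply 4: 2 is terminal -1 (O); from 13 depth 9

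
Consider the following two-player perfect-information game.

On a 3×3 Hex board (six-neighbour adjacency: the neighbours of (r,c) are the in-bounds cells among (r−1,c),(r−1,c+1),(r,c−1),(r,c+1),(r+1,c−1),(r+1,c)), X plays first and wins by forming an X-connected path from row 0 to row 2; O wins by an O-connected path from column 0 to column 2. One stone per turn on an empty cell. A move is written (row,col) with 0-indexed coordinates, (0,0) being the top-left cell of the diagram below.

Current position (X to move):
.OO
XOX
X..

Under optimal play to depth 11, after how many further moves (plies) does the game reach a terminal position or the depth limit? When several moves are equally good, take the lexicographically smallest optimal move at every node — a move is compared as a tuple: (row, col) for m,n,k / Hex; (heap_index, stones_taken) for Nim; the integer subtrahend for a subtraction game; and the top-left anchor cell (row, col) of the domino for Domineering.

PV length from [.OO/XOX/X..]: 1 ply

p1 X@[.OO/XOX/X..]: (0,0)[XOO/XOX/X..]+1* (2,1)[.OO/XOX/XX.]-1 (2,2)[.OO/XOX/X.X]-1
p2 O@[XOO/XOX/X..] terminal -1; root [.OO/XOX/X..] d11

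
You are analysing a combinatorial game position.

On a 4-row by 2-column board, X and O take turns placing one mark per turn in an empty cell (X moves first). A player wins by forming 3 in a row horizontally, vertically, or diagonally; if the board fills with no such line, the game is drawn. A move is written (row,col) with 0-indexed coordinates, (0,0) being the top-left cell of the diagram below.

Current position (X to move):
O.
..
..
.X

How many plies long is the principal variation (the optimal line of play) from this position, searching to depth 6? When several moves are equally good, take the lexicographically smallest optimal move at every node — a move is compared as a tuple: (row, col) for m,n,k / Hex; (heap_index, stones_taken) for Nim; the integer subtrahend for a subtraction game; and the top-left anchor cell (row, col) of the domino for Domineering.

PV length from [O./../../.X]: 6 plies

[O./../../.X] X move#1: (0,1):+0/OX/../../.X*, (1,0):+0/O./X./../.X, (1,1):+0/O./.X/../.X, (2,0):+0/O./../X./.X, (2,1):+0/O./../.X/.X, (3,0):+0/O./../../XX
[OX/../../.X] O move#2: (1,0):+0/OX/O./../.X*, (1,1):+0/OX/.O/../.X, (2,0):+0/OX/../O./.X, (2,1):+0/OX/../.O/.X, (3,0):+0/OX/../../OX
[OX/O./../.X] X move#3: (1,1):-1/OX/OX/../.X, (2,0):+0/OX/O./X./.X*, (2,1):-1/OX/O./.X/.X, (3,0):-1/OX/O./../XX
[OX/O./X./.X] O move#4: (1,1):+0/OX/OO/X./.X*, (2,1):+0/OX/O./XO/.X, (3,0):+0/OX/O./X./OX
[OX/OO/X./.X] X move#5: (2,1):+0/OX/OO/XX/.X*, (3,0):+0/OX/OO/X./XX
[OX/OO/XX/.X] O move#6: (3,0):+0/OX/OO/XX/OX*
[OX/OO/XX/OX] end (terminal +0, X#7); searched O./../../.X to 6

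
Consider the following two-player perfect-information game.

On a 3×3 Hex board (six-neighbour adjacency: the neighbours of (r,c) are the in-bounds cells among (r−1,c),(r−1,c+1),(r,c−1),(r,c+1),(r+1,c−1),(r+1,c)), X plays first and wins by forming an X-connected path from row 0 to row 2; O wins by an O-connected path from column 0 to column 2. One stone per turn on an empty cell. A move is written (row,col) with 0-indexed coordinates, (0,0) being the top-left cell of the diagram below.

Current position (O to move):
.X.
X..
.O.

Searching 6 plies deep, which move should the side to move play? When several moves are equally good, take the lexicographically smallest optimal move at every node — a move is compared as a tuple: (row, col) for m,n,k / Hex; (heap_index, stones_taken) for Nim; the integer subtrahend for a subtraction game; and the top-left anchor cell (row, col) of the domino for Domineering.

p1 O@[.X./X../.O.]: (0,0)[OX./X../.O.]-1 (0,2)[.XO/X../.O.]-1 (1,1)[.X./XO./.O.]-1 (1,2)[.X./X.O/.O.]-1 (2,0)[.X./X../OO.]+1* (2,2)[.X./X../.OO]-1
p2 X@[.X./X../OO.]: (0,0)[XX./X../OO.]-1* (0,2)[.XX/X../OO.]-1 (1,1)[.X./XX./OO.]-1 (1,2)[.X./X.X/OO.]-1 (2,2)[.X./X../OOX]-1
p3 O@[XX./X../OO.]: (0,2)[XXO/X../OO.]+1* (1,1)[XX./XO./OO.]+1 (1,2)[XX./X.O/OO.]+1 (2,2)[XX./X../OOO]+1
p4 X@[XXO/X../OO.]: (1,1)[XXO/XX./OO.]-1* (1,2)[XXO/X.X/OO.]-1 (2,2)[XXO/X../OOX]-1
p5 O@[XXO/XX./OO.]: (1,2)[XXO/XXO/OO.]+1* (2,2)[XXO/XX./OOO]+1
p6 X@[XXO/XXO/OO.] terminal -1; root [.X./X../.O.] d6

O's best at [.X./X../.O.]: (2,0)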